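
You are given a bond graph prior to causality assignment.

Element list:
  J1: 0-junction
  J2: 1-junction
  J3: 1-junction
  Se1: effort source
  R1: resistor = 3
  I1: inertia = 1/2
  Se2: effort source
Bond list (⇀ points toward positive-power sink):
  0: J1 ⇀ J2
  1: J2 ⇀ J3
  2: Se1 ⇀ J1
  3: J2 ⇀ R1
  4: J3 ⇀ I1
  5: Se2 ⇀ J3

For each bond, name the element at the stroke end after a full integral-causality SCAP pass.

b2 stroke→J1  (Se1 (Se) sets effort on bond)
b5 stroke→J3  (Se2 (Se) sets effort on bond)
b0 stroke→J2  (J1: bond 2 brought effort, rest push out)
b4 stroke→I1  (I1 integral (f out))
b1 stroke→J3  (J3: bond 4 brought flow, rest push out)
b3 stroke→J2  (J2: bond 1 brought flow, rest push out)

b0 |J2
b1 |J3
b2 |J1
b3 |J2
b4 |I1
b5 |J3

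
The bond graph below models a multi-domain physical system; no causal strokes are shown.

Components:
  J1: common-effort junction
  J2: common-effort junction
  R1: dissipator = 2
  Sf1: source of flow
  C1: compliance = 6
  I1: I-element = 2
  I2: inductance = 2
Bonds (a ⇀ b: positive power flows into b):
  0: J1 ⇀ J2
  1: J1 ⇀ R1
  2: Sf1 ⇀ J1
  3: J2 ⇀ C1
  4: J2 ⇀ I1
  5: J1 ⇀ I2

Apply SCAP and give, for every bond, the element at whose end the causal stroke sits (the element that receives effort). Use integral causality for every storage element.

#2 stroke→Sf1  (source Sf1 imposes f)
#3 stroke→J2  (C1 integral (e out))
#0 stroke→J1  (common-e at J2 fixed by 3)
#4 stroke→I1  (common-e at J2 fixed by 3)
#1 stroke→R1  (0-jn J1 has e-setter on 0)
#5 stroke→I2  (0-jn J1 has e-setter on 0)

#0 stroke at J1
#1 stroke at R1
#2 stroke at Sf1
#3 stroke at J2
#4 stroke at I1
#5 stroke at I2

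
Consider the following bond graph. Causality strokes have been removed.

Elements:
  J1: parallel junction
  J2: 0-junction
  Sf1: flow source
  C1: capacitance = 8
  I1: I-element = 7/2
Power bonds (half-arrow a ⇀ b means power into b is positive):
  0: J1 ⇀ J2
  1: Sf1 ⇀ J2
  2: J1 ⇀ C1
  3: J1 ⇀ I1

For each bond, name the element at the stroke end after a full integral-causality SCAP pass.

#0 →J2
#1 →Sf1
#2 →J1
#3 →I1

β1 stroke→Sf1  (Sf1: flow source, stroke at near end)
β0 stroke→J2  (J2 needs exactly one e-in)
β2 stroke→J1  (C1 outputs effort q/C1)
β3 stroke→I1  (J1: bond 2 brought effort, rest push out)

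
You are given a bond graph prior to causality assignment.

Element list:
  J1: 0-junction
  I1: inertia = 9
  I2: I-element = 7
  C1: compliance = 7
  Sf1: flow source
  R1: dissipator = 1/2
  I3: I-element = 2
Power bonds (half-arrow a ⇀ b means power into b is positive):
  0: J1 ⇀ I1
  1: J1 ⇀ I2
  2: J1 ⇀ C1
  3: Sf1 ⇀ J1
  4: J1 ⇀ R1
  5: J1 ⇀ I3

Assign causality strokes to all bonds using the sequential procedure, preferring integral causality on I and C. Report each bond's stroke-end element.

#3 |Sf1  (source Sf1 imposes f)
#0 |I1  (I1 outputs flow p/I1)
#1 |I2  (I2: I, integral causality)
#2 |J1  (C1: C, integral causality)
#4 |R1  (J1 effort already set via bond 2)
#5 |I3  (0-jn J1 has e-setter on 2)

#0 stroke→I1
#1 stroke→I2
#2 stroke→J1
#3 stroke→Sf1
#4 stroke→R1
#5 stroke→I3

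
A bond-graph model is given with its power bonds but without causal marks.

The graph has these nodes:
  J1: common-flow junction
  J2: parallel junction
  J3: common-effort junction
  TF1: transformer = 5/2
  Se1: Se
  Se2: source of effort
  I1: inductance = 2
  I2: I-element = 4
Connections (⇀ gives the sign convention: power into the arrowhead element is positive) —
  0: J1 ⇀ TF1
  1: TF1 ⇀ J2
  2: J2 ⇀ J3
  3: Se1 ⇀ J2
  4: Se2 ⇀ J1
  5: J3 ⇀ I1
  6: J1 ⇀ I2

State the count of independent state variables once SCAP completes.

bond 3 stroke→J2  (Se1 fixes effort; stroke away)
bond 4 stroke→J1  (Se2: effort source, stroke at far end)
bond 1 stroke→TF1  (J2: bond 3 brought effort, rest push out)
bond 2 stroke→J3  (J2: bond 3 brought effort, rest push out)
bond 5 stroke→I1  (J3: bond 2 brought effort, rest push out)
bond 0 stroke→J1  (through TF1, causality passes straight; one stroke at TF1)
bond 6 stroke→I2  (closing 1-jn rule on J1)

2  (I1, I2 all integral)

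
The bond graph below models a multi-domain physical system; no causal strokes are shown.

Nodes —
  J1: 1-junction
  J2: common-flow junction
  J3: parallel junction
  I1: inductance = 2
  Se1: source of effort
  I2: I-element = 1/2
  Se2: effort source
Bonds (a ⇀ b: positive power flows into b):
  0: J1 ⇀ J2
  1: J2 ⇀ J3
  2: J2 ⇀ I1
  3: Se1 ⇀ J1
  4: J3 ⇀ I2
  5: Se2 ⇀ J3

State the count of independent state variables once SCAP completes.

bond 3 stroke at J1  (Se1 (Se) sets effort on bond)
bond 5 stroke at J3  (Se2 (Se) sets effort on bond)
bond 0 stroke at J2  (J1: last free bond brings flow in)
bond 1 stroke at J2  (common-e at J3 fixed by 5)
bond 4 stroke at I2  (common-e at J3 fixed by 5)
bond 2 stroke at I1  (J2: last free bond brings flow in)

2  (I1, I2 all integral)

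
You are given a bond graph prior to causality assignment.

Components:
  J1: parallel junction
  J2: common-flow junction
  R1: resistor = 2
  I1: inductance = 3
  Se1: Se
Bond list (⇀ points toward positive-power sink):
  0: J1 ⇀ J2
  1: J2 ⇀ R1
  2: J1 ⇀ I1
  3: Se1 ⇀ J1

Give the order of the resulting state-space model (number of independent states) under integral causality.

1  (I1 all integral)

#3 →J1  (source Se1 imposes e)
#0 →J2  (common-e at J1 fixed by 3)
#2 →I1  (common-e at J1 fixed by 3)
#1 →R1  (J2 needs exactly one f-in)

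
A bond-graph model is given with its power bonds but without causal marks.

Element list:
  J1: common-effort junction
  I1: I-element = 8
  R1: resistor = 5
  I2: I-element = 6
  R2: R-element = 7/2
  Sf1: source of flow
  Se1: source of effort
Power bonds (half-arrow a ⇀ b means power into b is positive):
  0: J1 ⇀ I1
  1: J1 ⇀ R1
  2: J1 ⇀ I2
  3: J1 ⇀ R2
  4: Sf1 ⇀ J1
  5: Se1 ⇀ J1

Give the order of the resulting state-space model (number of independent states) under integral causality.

2  (I1, I2 all integral)

bond 4 stroke→Sf1  (source Sf1 imposes f)
bond 5 stroke→J1  (Se1 (Se) sets effort on bond)
bond 0 stroke→I1  (0-jn J1 has e-setter on 5)
bond 1 stroke→R1  (J1: bond 5 brought effort, rest push out)
bond 2 stroke→I2  (common-e at J1 fixed by 5)
bond 3 stroke→R2  (0-jn J1 has e-setter on 5)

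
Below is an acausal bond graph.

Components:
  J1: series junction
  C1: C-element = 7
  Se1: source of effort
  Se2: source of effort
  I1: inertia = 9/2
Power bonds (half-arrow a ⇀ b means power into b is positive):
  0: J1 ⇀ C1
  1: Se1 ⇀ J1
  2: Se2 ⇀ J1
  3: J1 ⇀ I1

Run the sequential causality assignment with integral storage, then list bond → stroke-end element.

bond 1 stroke→J1  (Se1: effort source, stroke at far end)
bond 2 stroke→J1  (Se2: effort source, stroke at far end)
bond 0 stroke→J1  (C1: C, integral causality)
bond 3 stroke→I1  (J1: last free bond brings flow in)

#0 stroke→J1
#1 stroke→J1
#2 stroke→J1
#3 stroke→I1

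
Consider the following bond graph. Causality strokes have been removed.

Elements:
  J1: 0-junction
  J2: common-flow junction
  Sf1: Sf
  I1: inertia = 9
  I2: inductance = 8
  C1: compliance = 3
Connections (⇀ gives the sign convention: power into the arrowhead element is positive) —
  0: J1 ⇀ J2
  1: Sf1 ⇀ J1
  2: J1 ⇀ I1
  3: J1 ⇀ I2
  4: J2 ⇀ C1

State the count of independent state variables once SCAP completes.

β1 stroke at Sf1  (Sf1: flow source, stroke at near end)
β2 stroke at I1  (I1: I, integral causality)
β3 stroke at I2  (I2: I, integral causality)
β0 stroke at J1  (closing 0-jn rule on J1)
β4 stroke at J2  (common-f at J2 fixed by 0)

3  (C1, I1, I2 all integral)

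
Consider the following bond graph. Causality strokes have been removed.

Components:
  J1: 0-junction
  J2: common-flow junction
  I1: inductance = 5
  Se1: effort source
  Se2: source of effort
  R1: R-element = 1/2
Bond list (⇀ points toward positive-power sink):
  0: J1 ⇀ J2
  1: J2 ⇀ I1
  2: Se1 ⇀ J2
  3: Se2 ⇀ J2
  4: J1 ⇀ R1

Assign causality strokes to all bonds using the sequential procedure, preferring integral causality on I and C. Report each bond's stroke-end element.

b2 →J2  (Se1: effort source, stroke at far end)
b3 →J2  (source Se2 imposes e)
b1 →I1  (I1 integral (f out))
b0 →J2  (common-f at J2 fixed by 1)
b4 →J1  (J1: last free bond brings effort in)

#0 |J2
#1 |I1
#2 |J2
#3 |J2
#4 |J1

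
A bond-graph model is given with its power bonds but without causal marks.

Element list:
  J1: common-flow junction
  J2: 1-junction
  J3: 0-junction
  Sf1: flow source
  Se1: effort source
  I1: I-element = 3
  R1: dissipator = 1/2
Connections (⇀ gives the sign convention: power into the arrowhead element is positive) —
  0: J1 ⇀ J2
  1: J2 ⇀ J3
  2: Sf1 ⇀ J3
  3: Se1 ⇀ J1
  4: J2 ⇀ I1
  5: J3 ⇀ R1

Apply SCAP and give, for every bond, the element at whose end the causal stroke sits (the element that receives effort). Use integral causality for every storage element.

#0 |J2
#1 |J2
#2 |Sf1
#3 |J1
#4 |I1
#5 |J3

b2 |Sf1  (Sf1: flow source, stroke at near end)
b3 |J1  (Se1: effort source, stroke at far end)
b0 |J2  (closing 1-jn rule on J1)
b4 |I1  (prefer integral on I1)
b1 |J2  (1-jn J2 has f-setter on 4)
b5 |J3  (J3 needs exactly one e-in)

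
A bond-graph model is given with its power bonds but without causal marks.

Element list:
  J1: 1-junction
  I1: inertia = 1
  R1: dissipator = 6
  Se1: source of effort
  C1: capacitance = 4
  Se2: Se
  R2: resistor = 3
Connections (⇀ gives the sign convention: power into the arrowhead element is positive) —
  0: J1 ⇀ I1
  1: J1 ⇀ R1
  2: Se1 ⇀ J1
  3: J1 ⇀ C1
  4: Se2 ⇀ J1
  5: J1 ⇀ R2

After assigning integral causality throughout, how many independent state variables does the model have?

2  (C1, I1 all integral)

bond 2 →J1  (Se1 fixes effort; stroke away)
bond 4 →J1  (source Se2 imposes e)
bond 0 →I1  (I1 outputs flow p/I1)
bond 1 →J1  (common-f at J1 fixed by 0)
bond 3 →J1  (1-jn J1 has f-setter on 0)
bond 5 →J1  (J1: bond 0 brought flow, rest push out)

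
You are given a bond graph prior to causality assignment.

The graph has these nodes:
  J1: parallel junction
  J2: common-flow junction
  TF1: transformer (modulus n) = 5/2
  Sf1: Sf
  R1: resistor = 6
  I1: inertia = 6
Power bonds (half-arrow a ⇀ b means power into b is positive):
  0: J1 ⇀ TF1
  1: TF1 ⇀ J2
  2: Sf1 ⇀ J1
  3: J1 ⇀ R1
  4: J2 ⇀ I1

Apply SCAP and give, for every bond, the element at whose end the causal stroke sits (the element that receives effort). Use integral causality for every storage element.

bond 2 stroke→Sf1  (Sf1 fixes flow; stroke at Sf1)
bond 4 stroke→I1  (I1 integral (f out))
bond 1 stroke→J2  (1-jn J2 has f-setter on 4)
bond 0 stroke→TF1  (TF1 one-in-one-out from 1)
bond 3 stroke→J1  (J1 needs exactly one e-in)

β0 stroke at TF1
β1 stroke at J2
β2 stroke at Sf1
β3 stroke at J1
β4 stroke at I1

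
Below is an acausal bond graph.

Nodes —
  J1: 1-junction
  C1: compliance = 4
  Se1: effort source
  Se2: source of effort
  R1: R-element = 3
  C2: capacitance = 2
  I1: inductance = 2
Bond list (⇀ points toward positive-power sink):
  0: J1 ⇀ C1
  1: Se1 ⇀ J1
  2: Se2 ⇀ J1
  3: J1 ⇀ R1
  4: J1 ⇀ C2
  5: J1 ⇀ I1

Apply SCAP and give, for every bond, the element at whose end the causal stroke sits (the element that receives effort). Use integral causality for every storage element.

bond 0 |J1
bond 1 |J1
bond 2 |J1
bond 3 |J1
bond 4 |J1
bond 5 |I1

b1 stroke→J1  (Se1 fixes effort; stroke away)
b2 stroke→J1  (Se2 fixes effort; stroke away)
b0 stroke→J1  (C1 integral (e out))
b4 stroke→J1  (C2: C, integral causality)
b5 stroke→I1  (I1 outputs flow p/I1)
b3 stroke→J1  (J1: bond 5 brought flow, rest push out)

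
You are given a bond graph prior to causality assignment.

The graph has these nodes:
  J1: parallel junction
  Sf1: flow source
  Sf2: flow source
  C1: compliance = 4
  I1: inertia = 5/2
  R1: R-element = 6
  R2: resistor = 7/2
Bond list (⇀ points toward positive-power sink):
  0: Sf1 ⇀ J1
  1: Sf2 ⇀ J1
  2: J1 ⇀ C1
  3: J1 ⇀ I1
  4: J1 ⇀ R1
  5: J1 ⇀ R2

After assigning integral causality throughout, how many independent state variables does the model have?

b0 |Sf1  (Sf1 (Sf) sets flow on bond)
b1 |Sf2  (Sf2: flow source, stroke at near end)
b2 |J1  (prefer integral on C1)
b3 |I1  (common-e at J1 fixed by 2)
b4 |R1  (0-jn J1 has e-setter on 2)
b5 |R2  (0-jn J1 has e-setter on 2)

2  (C1, I1 all integral)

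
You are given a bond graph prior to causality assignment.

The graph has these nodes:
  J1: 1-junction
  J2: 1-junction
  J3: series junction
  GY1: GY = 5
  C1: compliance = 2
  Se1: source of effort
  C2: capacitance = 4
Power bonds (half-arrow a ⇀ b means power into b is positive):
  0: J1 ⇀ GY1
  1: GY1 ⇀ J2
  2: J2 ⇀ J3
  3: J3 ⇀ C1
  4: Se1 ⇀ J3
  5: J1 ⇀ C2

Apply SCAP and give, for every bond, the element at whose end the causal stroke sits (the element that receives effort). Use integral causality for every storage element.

b0 stroke at GY1
b1 stroke at GY1
b2 stroke at J2
b3 stroke at J3
b4 stroke at J3
b5 stroke at J1

b4 stroke→J3  (Se1 (Se) sets effort on bond)
b3 stroke→J3  (C1 integral (e out))
b2 stroke→J2  (J3: last free bond brings flow in)
b1 stroke→GY1  (J2 needs exactly one f-in)
b0 stroke→GY1  (GY1: gyrator matches bond 1)
b5 stroke→J1  (common-f at J1 fixed by 0)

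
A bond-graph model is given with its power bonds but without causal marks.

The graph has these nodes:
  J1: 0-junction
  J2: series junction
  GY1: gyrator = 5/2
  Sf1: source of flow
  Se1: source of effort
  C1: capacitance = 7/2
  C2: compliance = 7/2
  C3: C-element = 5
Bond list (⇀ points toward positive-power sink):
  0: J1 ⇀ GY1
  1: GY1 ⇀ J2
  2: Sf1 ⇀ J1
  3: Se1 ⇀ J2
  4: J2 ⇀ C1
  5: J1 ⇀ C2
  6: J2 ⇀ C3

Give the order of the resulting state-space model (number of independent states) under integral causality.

3  (C1, C2, C3 all integral)

#2 →Sf1  (Sf1 (Sf) sets flow on bond)
#3 →J2  (Se1 fixes effort; stroke away)
#4 →J2  (C1 integral (e out))
#5 →J1  (C2 integral (e out))
#0 →GY1  (J1 effort already set via bond 5)
#1 →GY1  (through GY1, causality inverts; strokes same side of GY1)
#6 →J2  (J2 flow already set via bond 1)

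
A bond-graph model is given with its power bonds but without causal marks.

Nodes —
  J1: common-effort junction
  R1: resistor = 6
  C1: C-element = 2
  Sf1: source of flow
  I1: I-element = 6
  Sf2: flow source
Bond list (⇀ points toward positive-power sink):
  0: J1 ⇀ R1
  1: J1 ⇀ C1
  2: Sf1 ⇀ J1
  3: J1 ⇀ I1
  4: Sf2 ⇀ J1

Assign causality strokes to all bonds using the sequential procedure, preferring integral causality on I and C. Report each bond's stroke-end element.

#0 stroke at R1
#1 stroke at J1
#2 stroke at Sf1
#3 stroke at I1
#4 stroke at Sf2

b2 |Sf1  (Sf1: flow source, stroke at near end)
b4 |Sf2  (Sf2 fixes flow; stroke at Sf2)
b1 |J1  (C1 outputs effort q/C1)
b0 |R1  (J1: bond 1 brought effort, rest push out)
b3 |I1  (common-e at J1 fixed by 1)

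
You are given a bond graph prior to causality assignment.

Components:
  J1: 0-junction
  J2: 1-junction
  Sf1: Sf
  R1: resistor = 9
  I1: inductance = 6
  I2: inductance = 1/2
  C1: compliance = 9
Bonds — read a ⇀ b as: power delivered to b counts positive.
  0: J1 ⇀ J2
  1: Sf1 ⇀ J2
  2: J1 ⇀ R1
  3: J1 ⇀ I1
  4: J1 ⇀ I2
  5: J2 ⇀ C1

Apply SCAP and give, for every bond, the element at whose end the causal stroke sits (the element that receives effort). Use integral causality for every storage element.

β0 stroke→J2
β1 stroke→Sf1
β2 stroke→J1
β3 stroke→I1
β4 stroke→I2
β5 stroke→J2

b1 stroke→Sf1  (Sf1 (Sf) sets flow on bond)
b0 stroke→J2  (common-f at J2 fixed by 1)
b5 stroke→J2  (J2 flow already set via bond 1)
b3 stroke→I1  (I1 outputs flow p/I1)
b4 stroke→I2  (prefer integral on I2)
b2 stroke→J1  (J1: last free bond brings effort in)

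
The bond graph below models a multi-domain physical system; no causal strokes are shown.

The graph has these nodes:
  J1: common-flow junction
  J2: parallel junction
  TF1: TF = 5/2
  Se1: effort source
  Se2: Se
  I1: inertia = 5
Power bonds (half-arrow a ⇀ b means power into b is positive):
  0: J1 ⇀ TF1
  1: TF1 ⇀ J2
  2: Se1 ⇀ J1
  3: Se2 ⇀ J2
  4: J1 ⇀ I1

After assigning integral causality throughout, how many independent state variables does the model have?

1  (I1 all integral)

b2 |J1  (Se1 fixes effort; stroke away)
b3 |J2  (source Se2 imposes e)
b1 |TF1  (common-e at J2 fixed by 3)
b0 |J1  (TF1 one-in-one-out from 1)
b4 |I1  (J1 needs exactly one f-in)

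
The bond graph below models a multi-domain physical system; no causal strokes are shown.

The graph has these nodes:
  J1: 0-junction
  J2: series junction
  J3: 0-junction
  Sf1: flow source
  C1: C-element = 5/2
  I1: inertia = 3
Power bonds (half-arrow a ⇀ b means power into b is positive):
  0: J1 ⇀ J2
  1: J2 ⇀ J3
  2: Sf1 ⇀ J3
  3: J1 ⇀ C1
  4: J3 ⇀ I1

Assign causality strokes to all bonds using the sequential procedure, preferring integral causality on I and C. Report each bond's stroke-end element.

bond 0 stroke at J2
bond 1 stroke at J3
bond 2 stroke at Sf1
bond 3 stroke at J1
bond 4 stroke at I1

b2 stroke at Sf1  (Sf1 fixes flow; stroke at Sf1)
b3 stroke at J1  (prefer integral on C1)
b0 stroke at J2  (common-e at J1 fixed by 3)
b1 stroke at J3  (only one flow-in slot at J2)
b4 stroke at I1  (J3 effort already set via bond 1)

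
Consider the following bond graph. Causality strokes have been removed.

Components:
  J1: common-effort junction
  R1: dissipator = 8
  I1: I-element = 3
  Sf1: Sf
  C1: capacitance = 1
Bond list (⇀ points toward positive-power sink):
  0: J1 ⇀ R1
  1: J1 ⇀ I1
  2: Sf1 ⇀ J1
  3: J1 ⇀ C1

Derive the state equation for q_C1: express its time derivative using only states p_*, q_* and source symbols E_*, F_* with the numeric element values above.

#2 stroke→Sf1  (Sf1 fixes flow; stroke at Sf1)
#1 stroke→I1  (I1 outputs flow p/I1)
#3 stroke→J1  (C1 outputs effort q/C1)
#0 stroke→R1  (J1: bond 3 brought effort, rest push out)

dq_C1/dt = F_Sf1 - p_I1/3 - q_C1/8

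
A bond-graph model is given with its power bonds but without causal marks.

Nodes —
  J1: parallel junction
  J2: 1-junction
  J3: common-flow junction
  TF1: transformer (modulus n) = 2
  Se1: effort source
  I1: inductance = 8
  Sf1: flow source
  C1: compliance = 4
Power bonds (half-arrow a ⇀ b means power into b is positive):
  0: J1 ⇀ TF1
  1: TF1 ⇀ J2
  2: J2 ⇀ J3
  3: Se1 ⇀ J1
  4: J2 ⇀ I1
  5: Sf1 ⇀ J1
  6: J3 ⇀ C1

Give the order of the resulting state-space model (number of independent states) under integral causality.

b3 stroke at J1  (Se1 fixes effort; stroke away)
b5 stroke at Sf1  (Sf1 (Sf) sets flow on bond)
b0 stroke at TF1  (0-jn J1 has e-setter on 3)
b1 stroke at J2  (TF TF1: opposite of bond 0)
b4 stroke at I1  (prefer integral on I1)
b2 stroke at J2  (J2: bond 4 brought flow, rest push out)
b6 stroke at J3  (J3: bond 2 brought flow, rest push out)

2  (C1, I1 all integral)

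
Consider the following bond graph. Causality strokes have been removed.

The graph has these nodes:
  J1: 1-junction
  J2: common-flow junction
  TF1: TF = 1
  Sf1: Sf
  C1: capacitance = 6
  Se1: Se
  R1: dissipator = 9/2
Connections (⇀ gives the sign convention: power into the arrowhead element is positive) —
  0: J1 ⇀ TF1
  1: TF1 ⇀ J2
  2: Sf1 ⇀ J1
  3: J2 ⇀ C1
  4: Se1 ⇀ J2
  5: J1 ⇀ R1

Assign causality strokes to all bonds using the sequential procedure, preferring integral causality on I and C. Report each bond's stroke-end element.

b0 stroke at J1
b1 stroke at TF1
b2 stroke at Sf1
b3 stroke at J2
b4 stroke at J2
b5 stroke at J1

b2 |Sf1  (source Sf1 imposes f)
b4 |J2  (Se1: effort source, stroke at far end)
b0 |J1  (1-jn J1 has f-setter on 2)
b5 |J1  (1-jn J1 has f-setter on 2)
b1 |TF1  (TF TF1: opposite of bond 0)
b3 |J2  (J2: bond 1 brought flow, rest push out)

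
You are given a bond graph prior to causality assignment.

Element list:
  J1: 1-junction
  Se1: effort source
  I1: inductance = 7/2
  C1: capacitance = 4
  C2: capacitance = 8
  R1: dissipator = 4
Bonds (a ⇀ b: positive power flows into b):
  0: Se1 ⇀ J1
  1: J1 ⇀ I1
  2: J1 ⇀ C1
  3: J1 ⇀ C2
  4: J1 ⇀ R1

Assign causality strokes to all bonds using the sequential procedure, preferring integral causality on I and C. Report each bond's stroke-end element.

b0 →J1
b1 →I1
b2 →J1
b3 →J1
b4 →J1

β0 →J1  (Se1 (Se) sets effort on bond)
β1 →I1  (prefer integral on I1)
β2 →J1  (common-f at J1 fixed by 1)
β3 →J1  (J1: bond 1 brought flow, rest push out)
β4 →J1  (common-f at J1 fixed by 1)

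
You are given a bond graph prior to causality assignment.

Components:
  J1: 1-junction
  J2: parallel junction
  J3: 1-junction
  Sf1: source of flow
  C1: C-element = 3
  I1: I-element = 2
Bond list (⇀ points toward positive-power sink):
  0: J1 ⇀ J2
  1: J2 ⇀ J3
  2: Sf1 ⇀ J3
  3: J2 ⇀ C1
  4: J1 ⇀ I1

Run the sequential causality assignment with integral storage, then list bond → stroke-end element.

bond 0 |J1
bond 1 |J3
bond 2 |Sf1
bond 3 |J2
bond 4 |I1

#2 →Sf1  (Sf1 (Sf) sets flow on bond)
#1 →J3  (J3: bond 2 brought flow, rest push out)
#3 →J2  (C1: C, integral causality)
#0 →J1  (common-e at J2 fixed by 3)
#4 →I1  (J1 needs exactly one f-in)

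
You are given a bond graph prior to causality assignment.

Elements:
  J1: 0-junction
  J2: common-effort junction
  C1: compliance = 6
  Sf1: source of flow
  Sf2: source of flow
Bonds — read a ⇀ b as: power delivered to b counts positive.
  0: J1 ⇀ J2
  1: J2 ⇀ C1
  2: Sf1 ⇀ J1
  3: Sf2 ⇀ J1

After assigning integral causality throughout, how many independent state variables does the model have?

bond 2 stroke at Sf1  (Sf1 fixes flow; stroke at Sf1)
bond 3 stroke at Sf2  (Sf2 fixes flow; stroke at Sf2)
bond 0 stroke at J1  (J1 needs exactly one e-in)
bond 1 stroke at J2  (J2: last free bond brings effort in)

1  (C1 all integral)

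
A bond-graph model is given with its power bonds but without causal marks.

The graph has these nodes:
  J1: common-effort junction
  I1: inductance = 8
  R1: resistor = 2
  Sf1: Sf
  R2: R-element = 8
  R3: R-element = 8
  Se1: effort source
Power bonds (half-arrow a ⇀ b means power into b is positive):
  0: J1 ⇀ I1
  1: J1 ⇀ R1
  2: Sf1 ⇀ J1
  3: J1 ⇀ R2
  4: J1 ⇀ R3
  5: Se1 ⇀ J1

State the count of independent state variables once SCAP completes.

1  (I1 all integral)

b2 |Sf1  (Sf1 (Sf) sets flow on bond)
b5 |J1  (source Se1 imposes e)
b0 |I1  (0-jn J1 has e-setter on 5)
b1 |R1  (0-jn J1 has e-setter on 5)
b3 |R2  (J1 effort already set via bond 5)
b4 |R3  (common-e at J1 fixed by 5)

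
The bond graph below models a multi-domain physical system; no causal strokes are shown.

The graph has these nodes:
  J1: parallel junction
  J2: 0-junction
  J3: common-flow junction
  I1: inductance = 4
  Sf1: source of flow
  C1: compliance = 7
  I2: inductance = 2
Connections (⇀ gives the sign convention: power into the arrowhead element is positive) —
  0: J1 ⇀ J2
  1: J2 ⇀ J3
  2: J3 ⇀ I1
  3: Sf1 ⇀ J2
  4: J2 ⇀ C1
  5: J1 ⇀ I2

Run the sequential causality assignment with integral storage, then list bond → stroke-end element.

β3 |Sf1  (Sf1 (Sf) sets flow on bond)
β2 |I1  (I1 integral (f out))
β1 |J3  (common-f at J3 fixed by 2)
β4 |J2  (prefer integral on C1)
β0 |J1  (J2: bond 4 brought effort, rest push out)
β5 |I2  (J1: bond 0 brought effort, rest push out)

#0 stroke→J1
#1 stroke→J3
#2 stroke→I1
#3 stroke→Sf1
#4 stroke→J2
#5 stroke→I2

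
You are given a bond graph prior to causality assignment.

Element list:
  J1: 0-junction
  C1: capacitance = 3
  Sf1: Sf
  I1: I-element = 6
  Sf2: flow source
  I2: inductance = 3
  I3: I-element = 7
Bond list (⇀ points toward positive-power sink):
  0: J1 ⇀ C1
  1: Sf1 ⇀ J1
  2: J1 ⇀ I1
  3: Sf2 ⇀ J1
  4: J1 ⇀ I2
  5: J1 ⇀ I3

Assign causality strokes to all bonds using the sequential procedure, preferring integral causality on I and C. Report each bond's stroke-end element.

#0 |J1
#1 |Sf1
#2 |I1
#3 |Sf2
#4 |I2
#5 |I3

#1 →Sf1  (Sf1: flow source, stroke at near end)
#3 →Sf2  (Sf2 fixes flow; stroke at Sf2)
#0 →J1  (C1: C, integral causality)
#2 →I1  (common-e at J1 fixed by 0)
#4 →I2  (J1 effort already set via bond 0)
#5 →I3  (common-e at J1 fixed by 0)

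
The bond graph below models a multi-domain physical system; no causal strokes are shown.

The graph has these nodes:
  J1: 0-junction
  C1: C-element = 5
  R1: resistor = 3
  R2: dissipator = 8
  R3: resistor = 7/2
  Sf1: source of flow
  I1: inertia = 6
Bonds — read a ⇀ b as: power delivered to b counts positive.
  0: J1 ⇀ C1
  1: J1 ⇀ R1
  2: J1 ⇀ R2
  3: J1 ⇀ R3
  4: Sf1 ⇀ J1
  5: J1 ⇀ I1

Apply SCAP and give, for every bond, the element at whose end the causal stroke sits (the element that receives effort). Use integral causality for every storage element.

bond 0 stroke→J1
bond 1 stroke→R1
bond 2 stroke→R2
bond 3 stroke→R3
bond 4 stroke→Sf1
bond 5 stroke→I1

bond 4 stroke at Sf1  (Sf1: flow source, stroke at near end)
bond 0 stroke at J1  (C1 outputs effort q/C1)
bond 1 stroke at R1  (J1: bond 0 brought effort, rest push out)
bond 2 stroke at R2  (J1: bond 0 brought effort, rest push out)
bond 3 stroke at R3  (J1 effort already set via bond 0)
bond 5 stroke at I1  (0-jn J1 has e-setter on 0)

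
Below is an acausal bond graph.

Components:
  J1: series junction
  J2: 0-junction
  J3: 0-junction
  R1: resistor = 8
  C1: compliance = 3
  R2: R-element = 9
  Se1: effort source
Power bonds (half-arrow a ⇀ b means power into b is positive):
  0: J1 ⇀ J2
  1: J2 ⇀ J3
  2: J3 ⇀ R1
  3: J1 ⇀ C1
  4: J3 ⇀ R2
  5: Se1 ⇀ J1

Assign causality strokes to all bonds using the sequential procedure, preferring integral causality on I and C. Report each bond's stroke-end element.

β0 stroke→J2
β1 stroke→J3
β2 stroke→R1
β3 stroke→J1
β4 stroke→R2
β5 stroke→J1

b5 stroke at J1  (Se1 (Se) sets effort on bond)
b3 stroke at J1  (C1: C, integral causality)
b0 stroke at J2  (closing 1-jn rule on J1)
b1 stroke at J3  (J2 effort already set via bond 0)
b2 stroke at R1  (common-e at J3 fixed by 1)
b4 stroke at R2  (common-e at J3 fixed by 1)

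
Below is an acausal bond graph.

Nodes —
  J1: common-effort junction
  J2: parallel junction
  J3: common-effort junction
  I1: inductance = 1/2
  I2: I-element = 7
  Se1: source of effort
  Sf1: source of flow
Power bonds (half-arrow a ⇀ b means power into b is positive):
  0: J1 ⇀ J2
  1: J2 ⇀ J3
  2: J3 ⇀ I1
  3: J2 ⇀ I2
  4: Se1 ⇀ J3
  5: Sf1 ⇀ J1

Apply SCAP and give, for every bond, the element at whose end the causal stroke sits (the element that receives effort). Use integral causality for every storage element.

bond 4 stroke at J3  (Se1 fixes effort; stroke away)
bond 5 stroke at Sf1  (Sf1 fixes flow; stroke at Sf1)
bond 0 stroke at J1  (closing 0-jn rule on J1)
bond 1 stroke at J2  (J3 effort already set via bond 4)
bond 2 stroke at I1  (J3 effort already set via bond 4)
bond 3 stroke at I2  (J2: bond 1 brought effort, rest push out)

bond 0 |J1
bond 1 |J2
bond 2 |I1
bond 3 |I2
bond 4 |J3
bond 5 |Sf1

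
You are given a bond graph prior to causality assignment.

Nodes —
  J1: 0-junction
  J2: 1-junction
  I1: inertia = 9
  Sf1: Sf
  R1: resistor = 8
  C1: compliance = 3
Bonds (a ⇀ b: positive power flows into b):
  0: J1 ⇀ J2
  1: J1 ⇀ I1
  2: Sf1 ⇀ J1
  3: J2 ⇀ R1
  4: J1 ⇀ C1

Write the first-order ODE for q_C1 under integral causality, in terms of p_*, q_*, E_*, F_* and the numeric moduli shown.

dq_C1/dt = F_Sf1 - p_I1/9 - q_C1/24

b2 →Sf1  (source Sf1 imposes f)
b1 →I1  (I1 outputs flow p/I1)
b4 →J1  (C1: C, integral causality)
b0 →J2  (common-e at J1 fixed by 4)
b3 →R1  (J2 needs exactly one f-in)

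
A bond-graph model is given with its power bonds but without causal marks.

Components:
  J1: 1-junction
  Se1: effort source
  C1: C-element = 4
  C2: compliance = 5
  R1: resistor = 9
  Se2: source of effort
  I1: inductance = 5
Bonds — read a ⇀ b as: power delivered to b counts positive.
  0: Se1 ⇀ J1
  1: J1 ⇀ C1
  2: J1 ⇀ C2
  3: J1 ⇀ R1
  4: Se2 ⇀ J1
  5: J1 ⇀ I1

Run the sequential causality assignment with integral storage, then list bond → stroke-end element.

bond 0 stroke→J1  (Se1: effort source, stroke at far end)
bond 4 stroke→J1  (Se2 (Se) sets effort on bond)
bond 1 stroke→J1  (C1 integral (e out))
bond 2 stroke→J1  (prefer integral on C2)
bond 5 stroke→I1  (I1: I, integral causality)
bond 3 stroke→J1  (common-f at J1 fixed by 5)

β0 stroke→J1
β1 stroke→J1
β2 stroke→J1
β3 stroke→J1
β4 stroke→J1
β5 stroke→I1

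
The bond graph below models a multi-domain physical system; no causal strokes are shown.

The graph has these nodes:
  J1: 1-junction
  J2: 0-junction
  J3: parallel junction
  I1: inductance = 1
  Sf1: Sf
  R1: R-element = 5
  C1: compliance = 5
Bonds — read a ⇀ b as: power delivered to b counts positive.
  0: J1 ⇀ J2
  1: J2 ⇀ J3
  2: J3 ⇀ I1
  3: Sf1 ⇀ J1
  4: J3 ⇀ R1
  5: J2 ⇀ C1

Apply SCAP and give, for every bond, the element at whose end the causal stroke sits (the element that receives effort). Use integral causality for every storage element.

#3 →Sf1  (Sf1 (Sf) sets flow on bond)
#0 →J1  (J1: bond 3 brought flow, rest push out)
#2 →I1  (I1 integral (f out))
#5 →J2  (prefer integral on C1)
#1 →J3  (J2 effort already set via bond 5)
#4 →R1  (0-jn J3 has e-setter on 1)

b0 |J1
b1 |J3
b2 |I1
b3 |Sf1
b4 |R1
b5 |J2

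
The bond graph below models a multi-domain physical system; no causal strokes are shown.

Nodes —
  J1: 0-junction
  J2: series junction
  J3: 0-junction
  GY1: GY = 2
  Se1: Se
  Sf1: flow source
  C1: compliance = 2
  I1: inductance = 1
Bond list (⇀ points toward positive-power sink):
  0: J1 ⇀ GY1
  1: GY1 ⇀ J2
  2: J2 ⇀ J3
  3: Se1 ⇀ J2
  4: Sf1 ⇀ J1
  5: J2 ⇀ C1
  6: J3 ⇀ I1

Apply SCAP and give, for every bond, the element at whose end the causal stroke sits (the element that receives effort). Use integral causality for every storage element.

β0 |J1
β1 |J2
β2 |J3
β3 |J2
β4 |Sf1
β5 |J2
β6 |I1

#3 stroke at J2  (Se1 (Se) sets effort on bond)
#4 stroke at Sf1  (Sf1: flow source, stroke at near end)
#0 stroke at J1  (closing 0-jn rule on J1)
#1 stroke at J2  (GY1: gyrator matches bond 0)
#5 stroke at J2  (C1: C, integral causality)
#2 stroke at J3  (J2 needs exactly one f-in)
#6 stroke at I1  (J3 effort already set via bond 2)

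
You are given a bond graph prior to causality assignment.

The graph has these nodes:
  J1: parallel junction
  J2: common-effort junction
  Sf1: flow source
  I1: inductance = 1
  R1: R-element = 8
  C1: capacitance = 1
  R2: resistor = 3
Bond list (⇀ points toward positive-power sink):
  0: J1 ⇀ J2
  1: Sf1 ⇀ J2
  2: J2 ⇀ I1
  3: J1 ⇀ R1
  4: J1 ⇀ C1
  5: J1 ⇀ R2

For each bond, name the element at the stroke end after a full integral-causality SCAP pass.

bond 0 stroke at J2
bond 1 stroke at Sf1
bond 2 stroke at I1
bond 3 stroke at R1
bond 4 stroke at J1
bond 5 stroke at R2

#1 stroke→Sf1  (source Sf1 imposes f)
#2 stroke→I1  (I1 outputs flow p/I1)
#0 stroke→J2  (only one effort-in slot at J2)
#4 stroke→J1  (C1 outputs effort q/C1)
#3 stroke→R1  (J1 effort already set via bond 4)
#5 stroke→R2  (0-jn J1 has e-setter on 4)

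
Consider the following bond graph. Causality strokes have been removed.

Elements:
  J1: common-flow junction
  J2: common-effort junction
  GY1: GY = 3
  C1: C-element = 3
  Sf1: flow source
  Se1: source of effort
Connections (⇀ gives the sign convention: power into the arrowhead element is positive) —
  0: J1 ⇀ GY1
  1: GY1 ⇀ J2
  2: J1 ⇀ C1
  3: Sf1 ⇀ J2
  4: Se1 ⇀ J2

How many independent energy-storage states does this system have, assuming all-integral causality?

bond 3 stroke→Sf1  (Sf1: flow source, stroke at near end)
bond 4 stroke→J2  (Se1 (Se) sets effort on bond)
bond 1 stroke→GY1  (J2 effort already set via bond 4)
bond 0 stroke→GY1  (GY1 both-in/both-out from 1)
bond 2 stroke→J1  (J1 flow already set via bond 0)

1  (C1 all integral)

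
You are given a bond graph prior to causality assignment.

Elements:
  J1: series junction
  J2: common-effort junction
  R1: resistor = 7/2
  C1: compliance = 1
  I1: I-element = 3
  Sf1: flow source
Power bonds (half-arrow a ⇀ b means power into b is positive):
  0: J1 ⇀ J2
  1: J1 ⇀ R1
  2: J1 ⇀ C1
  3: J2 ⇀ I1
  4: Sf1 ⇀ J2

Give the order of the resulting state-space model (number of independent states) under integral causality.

#4 →Sf1  (source Sf1 imposes f)
#2 →J1  (prefer integral on C1)
#3 →I1  (I1: I, integral causality)
#0 →J2  (J2: last free bond brings effort in)
#1 →J1  (common-f at J1 fixed by 0)

2  (C1, I1 all integral)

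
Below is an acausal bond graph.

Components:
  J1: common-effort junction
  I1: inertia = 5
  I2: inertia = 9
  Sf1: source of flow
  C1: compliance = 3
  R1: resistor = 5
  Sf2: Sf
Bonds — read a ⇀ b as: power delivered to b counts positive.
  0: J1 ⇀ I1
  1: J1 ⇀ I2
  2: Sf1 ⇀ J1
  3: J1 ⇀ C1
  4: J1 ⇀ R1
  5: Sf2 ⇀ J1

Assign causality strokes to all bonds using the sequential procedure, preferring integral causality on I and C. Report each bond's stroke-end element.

bond 2 →Sf1  (Sf1 fixes flow; stroke at Sf1)
bond 5 →Sf2  (source Sf2 imposes f)
bond 0 →I1  (I1 integral (f out))
bond 1 →I2  (I2 integral (f out))
bond 3 →J1  (C1 outputs effort q/C1)
bond 4 →R1  (J1 effort already set via bond 3)

bond 0 |I1
bond 1 |I2
bond 2 |Sf1
bond 3 |J1
bond 4 |R1
bond 5 |Sf2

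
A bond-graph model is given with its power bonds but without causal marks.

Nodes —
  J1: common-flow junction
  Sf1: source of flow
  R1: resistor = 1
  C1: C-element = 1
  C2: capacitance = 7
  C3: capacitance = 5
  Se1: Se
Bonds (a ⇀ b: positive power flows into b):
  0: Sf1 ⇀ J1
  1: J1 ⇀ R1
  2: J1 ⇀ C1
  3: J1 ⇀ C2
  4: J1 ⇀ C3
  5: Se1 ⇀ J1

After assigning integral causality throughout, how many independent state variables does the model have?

b0 |Sf1  (source Sf1 imposes f)
b5 |J1  (source Se1 imposes e)
b1 |J1  (J1: bond 0 brought flow, rest push out)
b2 |J1  (common-f at J1 fixed by 0)
b3 |J1  (1-jn J1 has f-setter on 0)
b4 |J1  (1-jn J1 has f-setter on 0)

3  (C1, C2, C3 all integral)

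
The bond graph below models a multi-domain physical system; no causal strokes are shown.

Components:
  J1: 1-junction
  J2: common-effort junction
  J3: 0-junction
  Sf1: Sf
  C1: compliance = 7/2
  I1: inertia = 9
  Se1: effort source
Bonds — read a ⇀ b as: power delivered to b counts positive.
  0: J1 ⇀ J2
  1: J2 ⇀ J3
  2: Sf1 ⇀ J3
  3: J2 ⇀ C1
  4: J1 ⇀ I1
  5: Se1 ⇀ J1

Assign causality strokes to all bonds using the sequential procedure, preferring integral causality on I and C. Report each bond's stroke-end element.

#0 →J1
#1 →J3
#2 →Sf1
#3 →J2
#4 →I1
#5 →J1

β2 stroke at Sf1  (source Sf1 imposes f)
β5 stroke at J1  (source Se1 imposes e)
β1 stroke at J3  (only one effort-in slot at J3)
β3 stroke at J2  (C1: C, integral causality)
β0 stroke at J1  (J2 effort already set via bond 3)
β4 stroke at I1  (J1: last free bond brings flow in)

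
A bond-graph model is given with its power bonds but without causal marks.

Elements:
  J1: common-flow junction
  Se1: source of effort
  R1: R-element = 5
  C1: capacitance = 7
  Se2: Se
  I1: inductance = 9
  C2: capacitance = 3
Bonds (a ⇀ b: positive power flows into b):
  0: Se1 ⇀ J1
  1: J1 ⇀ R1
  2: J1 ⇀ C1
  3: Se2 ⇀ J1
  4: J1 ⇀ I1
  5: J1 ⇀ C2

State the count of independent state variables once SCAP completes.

3  (C1, C2, I1 all integral)

b0 stroke at J1  (Se1 fixes effort; stroke away)
b3 stroke at J1  (Se2 (Se) sets effort on bond)
b2 stroke at J1  (C1 integral (e out))
b4 stroke at I1  (I1: I, integral causality)
b1 stroke at J1  (J1: bond 4 brought flow, rest push out)
b5 stroke at J1  (J1 flow already set via bond 4)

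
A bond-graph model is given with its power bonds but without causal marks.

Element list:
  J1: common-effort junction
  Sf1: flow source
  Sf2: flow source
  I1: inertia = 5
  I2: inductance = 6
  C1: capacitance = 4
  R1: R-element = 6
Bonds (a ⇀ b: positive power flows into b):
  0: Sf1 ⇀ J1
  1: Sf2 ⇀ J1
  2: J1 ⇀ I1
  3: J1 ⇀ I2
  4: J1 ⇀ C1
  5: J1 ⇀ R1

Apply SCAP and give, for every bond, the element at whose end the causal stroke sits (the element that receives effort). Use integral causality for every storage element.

β0 stroke→Sf1
β1 stroke→Sf2
β2 stroke→I1
β3 stroke→I2
β4 stroke→J1
β5 stroke→R1

b0 stroke→Sf1  (source Sf1 imposes f)
b1 stroke→Sf2  (Sf2 fixes flow; stroke at Sf2)
b2 stroke→I1  (prefer integral on I1)
b3 stroke→I2  (I2 outputs flow p/I2)
b4 stroke→J1  (C1 outputs effort q/C1)
b5 stroke→R1  (0-jn J1 has e-setter on 4)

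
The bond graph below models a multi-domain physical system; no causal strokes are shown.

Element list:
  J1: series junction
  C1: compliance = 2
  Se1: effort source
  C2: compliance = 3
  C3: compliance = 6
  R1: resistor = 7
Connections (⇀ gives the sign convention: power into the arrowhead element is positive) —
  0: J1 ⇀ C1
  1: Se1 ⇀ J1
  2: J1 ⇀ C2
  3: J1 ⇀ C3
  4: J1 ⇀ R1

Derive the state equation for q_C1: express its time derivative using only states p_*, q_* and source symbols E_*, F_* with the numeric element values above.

dq_C1/dt = E_Se1/7 - q_C1/14 - q_C2/21 - q_C3/42

β1 stroke at J1  (Se1: effort source, stroke at far end)
β0 stroke at J1  (C1 integral (e out))
β2 stroke at J1  (C2 integral (e out))
β3 stroke at J1  (C3 integral (e out))
β4 stroke at R1  (J1 needs exactly one f-in)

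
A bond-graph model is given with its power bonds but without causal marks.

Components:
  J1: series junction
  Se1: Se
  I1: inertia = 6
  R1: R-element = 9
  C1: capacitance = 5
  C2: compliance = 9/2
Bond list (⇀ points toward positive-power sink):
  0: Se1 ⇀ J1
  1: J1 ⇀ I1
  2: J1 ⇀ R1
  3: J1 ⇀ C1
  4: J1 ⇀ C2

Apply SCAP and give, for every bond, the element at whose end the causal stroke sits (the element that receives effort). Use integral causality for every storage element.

#0 →J1
#1 →I1
#2 →J1
#3 →J1
#4 →J1

#0 →J1  (Se1 (Se) sets effort on bond)
#1 →I1  (I1 integral (f out))
#2 →J1  (1-jn J1 has f-setter on 1)
#3 →J1  (J1 flow already set via bond 1)
#4 →J1  (1-jn J1 has f-setter on 1)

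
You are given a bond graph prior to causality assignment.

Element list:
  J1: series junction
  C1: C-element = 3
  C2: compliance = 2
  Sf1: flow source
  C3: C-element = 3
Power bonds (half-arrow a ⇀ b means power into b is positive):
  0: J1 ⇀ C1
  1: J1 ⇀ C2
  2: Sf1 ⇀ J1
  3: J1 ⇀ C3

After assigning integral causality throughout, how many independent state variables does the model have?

3  (C1, C2, C3 all integral)

bond 2 stroke→Sf1  (Sf1: flow source, stroke at near end)
bond 0 stroke→J1  (common-f at J1 fixed by 2)
bond 1 stroke→J1  (common-f at J1 fixed by 2)
bond 3 stroke→J1  (J1 flow already set via bond 2)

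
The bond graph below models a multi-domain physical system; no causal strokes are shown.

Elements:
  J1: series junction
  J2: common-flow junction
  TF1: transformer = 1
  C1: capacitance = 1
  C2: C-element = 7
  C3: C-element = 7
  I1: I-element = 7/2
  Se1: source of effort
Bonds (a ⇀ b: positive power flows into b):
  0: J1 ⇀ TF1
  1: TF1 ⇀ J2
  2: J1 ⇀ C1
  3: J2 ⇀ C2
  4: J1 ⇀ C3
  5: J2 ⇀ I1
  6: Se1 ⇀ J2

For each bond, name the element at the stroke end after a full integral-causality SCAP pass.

β0 |TF1
β1 |J2
β2 |J1
β3 |J2
β4 |J1
β5 |I1
β6 |J2

#6 stroke→J2  (Se1: effort source, stroke at far end)
#2 stroke→J1  (prefer integral on C1)
#3 stroke→J2  (C2 outputs effort q/C2)
#4 stroke→J1  (C3 outputs effort q/C3)
#0 stroke→TF1  (closing 1-jn rule on J1)
#1 stroke→J2  (TF1 one-in-one-out from 0)
#5 stroke→I1  (J2 needs exactly one f-in)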